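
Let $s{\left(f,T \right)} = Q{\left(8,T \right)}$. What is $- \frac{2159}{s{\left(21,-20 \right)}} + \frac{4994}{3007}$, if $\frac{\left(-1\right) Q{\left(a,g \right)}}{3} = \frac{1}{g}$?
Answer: $- \frac{129827278}{9021} \approx -14392.0$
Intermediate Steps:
$Q{\left(a,g \right)} = - \frac{3}{g}$
$s{\left(f,T \right)} = - \frac{3}{T}$
$- \frac{2159}{s{\left(21,-20 \right)}} + \frac{4994}{3007} = - \frac{2159}{\left(-3\right) \frac{1}{-20}} + \frac{4994}{3007} = - \frac{2159}{\left(-3\right) \left(- \frac{1}{20}\right)} + 4994 \cdot \frac{1}{3007} = - \frac{2159}{\frac{3}{20}} + \frac{4994}{3007} = \left(-2159\right) \frac{20}{3} + \frac{4994}{3007} = - \frac{43180}{3} + \frac{4994}{3007} = - \frac{129827278}{9021}$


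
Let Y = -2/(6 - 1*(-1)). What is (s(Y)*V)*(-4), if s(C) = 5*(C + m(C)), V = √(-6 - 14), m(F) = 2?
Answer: -480*I*√5/7 ≈ -153.33*I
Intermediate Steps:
V = 2*I*√5 (V = √(-20) = 2*I*√5 ≈ 4.4721*I)
Y = -2/7 (Y = -2/(6 + 1) = -2/7 ≈ -0.28571)
s(C) = 10 + 5*C (s(C) = 5*(C + 2) = 5*(2 + C) = 10 + 5*C)
(s(Y)*V)*(-4) = ((10 + 5*(-2/7))*(2*I*√5))*(-4) = ((10 - 10/7)*(2*I*√5))*(-4) = (60*(2*I*√5)/7)*(-4) = (120*I*√5/7)*(-4) = -480*I*√5/7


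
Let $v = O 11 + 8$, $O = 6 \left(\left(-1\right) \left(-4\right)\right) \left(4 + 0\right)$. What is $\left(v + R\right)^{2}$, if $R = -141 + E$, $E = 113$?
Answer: $1073296$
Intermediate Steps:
$R = -28$ ($R = -141 + 113 = -28$)
$O = 96$ ($O = 6 \cdot 4 \cdot 4 = 24 \cdot 4 = 96$)
$v = 1064$ ($v = 96 \cdot 11 + 8 = 1056 + 8 = 1064$)
$\left(v + R\right)^{2} = \left(1064 - 28\right)^{2} = 1036^{2} = 1073296$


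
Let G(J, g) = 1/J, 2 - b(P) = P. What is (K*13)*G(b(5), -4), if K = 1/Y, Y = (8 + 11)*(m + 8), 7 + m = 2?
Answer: -13/171 ≈ -0.076023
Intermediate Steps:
m = -5 (m = -7 + 2 = -5)
b(P) = 2 - P
Y = 57 (Y = (8 + 11)*(-5 + 8) = 19*3 = 57)
K = 1/57 ≈ 0.017544
(K*13)*G(b(5), -4) = ((1/57)*13)/(2 - 1*5) = 13/(57*(2 - 5)) = (13/57)/(-3) = (13/57)*(-⅓) = -13/171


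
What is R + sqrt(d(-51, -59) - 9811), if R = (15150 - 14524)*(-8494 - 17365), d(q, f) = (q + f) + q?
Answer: -16187734 + 6*I*sqrt(277) ≈ -1.6188e+7 + 99.86*I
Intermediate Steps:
d(q, f) = f + 2*q (d(q, f) = (f + q) + q = f + 2*q)
R = -16187734 (R = 626*(-25859) = -16187734)
R + sqrt(d(-51, -59) - 9811) = -16187734 + sqrt((-59 + 2*(-51)) - 9811) = -16187734 + sqrt((-59 - 102) - 9811) = -16187734 + sqrt(-161 - 9811) = -16187734 + sqrt(-9972) = -16187734 + 6*I*sqrt(277)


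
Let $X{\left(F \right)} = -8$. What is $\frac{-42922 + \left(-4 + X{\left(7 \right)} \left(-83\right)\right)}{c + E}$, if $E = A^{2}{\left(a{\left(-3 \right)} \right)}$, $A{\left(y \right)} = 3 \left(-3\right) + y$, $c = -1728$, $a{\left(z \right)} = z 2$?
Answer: $\frac{42262}{1503} \approx 28.118$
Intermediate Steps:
$a{\left(z \right)} = 2 z$
$A{\left(y \right)} = -9 + y$
$E = 225$ ($E = \left(-9 + 2 \left(-3\right)\right)^{2} = \left(-9 - 6\right)^{2} = \left(-15\right)^{2} = 225$)
$\frac{-42922 + \left(-4 + X{\left(7 \right)} \left(-83\right)\right)}{c + E} = \frac{-42922 - -660}{-1728 + 225} = \frac{-42922 + \left(-4 + 664\right)}{-1503} = \left(-42922 + 660\right) \left(- \frac{1}{1503}\right) = \left(-42262\right) \left(- \frac{1}{1503}\right) = \frac{42262}{1503}$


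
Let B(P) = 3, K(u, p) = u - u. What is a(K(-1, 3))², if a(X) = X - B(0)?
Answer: 9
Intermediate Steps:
K(u, p) = 0
a(X) = -3 + X (a(X) = X - 1*3 = X - 3 = -3 + X)
a(K(-1, 3))² = (-3 + 0)² = (-3)² = 9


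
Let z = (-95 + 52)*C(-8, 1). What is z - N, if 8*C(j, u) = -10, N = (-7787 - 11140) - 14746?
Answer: 134907/4 ≈ 33727.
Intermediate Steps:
N = -33673 (N = -18927 - 14746 = -33673)
C(j, u) = -5/4 (C(j, u) = (⅛)*(-10) = -5/4)
z = 215/4 (z = (-95 + 52)*(-5/4) = -43*(-5/4) = 215/4 ≈ 53.750)
z - N = 215/4 - 1*(-33673) = 215/4 + 33673 = 134907/4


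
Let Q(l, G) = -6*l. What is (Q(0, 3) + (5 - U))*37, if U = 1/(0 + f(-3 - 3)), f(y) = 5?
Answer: 888/5 ≈ 177.60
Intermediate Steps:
U = ⅕ (U = 1/(0 + 5) = 1/5 = ⅕ ≈ 0.20000)
(Q(0, 3) + (5 - U))*37 = (-6*0 + (5 - 1*⅕))*37 = (0 + (5 - ⅕))*37 = (0 + 24/5)*37 = (24/5)*37 = 888/5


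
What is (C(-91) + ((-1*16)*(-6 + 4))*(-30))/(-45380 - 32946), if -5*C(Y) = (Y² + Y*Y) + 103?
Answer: 4293/78326 ≈ 0.054809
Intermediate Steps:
C(Y) = -103/5 - 2*Y²/5 (C(Y) = -((Y² + Y*Y) + 103)/5 = -((Y² + Y²) + 103)/5 = -(2*Y² + 103)/5 = -(103 + 2*Y²)/5 = -103/5 - 2*Y²/5)
(C(-91) + ((-1*16)*(-6 + 4))*(-30))/(-45380 - 32946) = ((-103/5 - ⅖*(-91)²) + ((-1*16)*(-6 + 4))*(-30))/(-45380 - 32946) = ((-103/5 - ⅖*8281) - 16*(-2)*(-30))/(-78326) = ((-103/5 - 16562/5) + 32*(-30))*(-1/78326) = (-3333 - 960)*(-1/78326) = -4293*(-1/78326) = 4293/78326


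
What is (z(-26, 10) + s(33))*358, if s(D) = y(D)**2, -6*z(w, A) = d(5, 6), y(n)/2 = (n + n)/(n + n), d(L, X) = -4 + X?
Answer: 3938/3 ≈ 1312.7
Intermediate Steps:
y(n) = 2 (y(n) = 2*((n + n)/(n + n)) = 2*((2*n)/((2*n))) = 2*((2*n)*(1/(2*n))) = 2*1 = 2)
z(w, A) = -1/3 (z(w, A) = -(-4 + 6)/6 = -1/6*2 = -1/3)
s(D) = 4 (s(D) = 2**2 = 4)
(z(-26, 10) + s(33))*358 = (-1/3 + 4)*358 = (11/3)*358 = 3938/3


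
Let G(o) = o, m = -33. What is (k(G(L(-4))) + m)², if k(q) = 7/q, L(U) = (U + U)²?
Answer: 4431025/4096 ≈ 1081.8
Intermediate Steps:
L(U) = 4*U² (L(U) = (2*U)² = 4*U²)
(k(G(L(-4))) + m)² = (7/((4*(-4)²)) - 33)² = (7/((4*16)) - 33)² = (7/64 - 33)² = (-2105/64)² = 4431025/4096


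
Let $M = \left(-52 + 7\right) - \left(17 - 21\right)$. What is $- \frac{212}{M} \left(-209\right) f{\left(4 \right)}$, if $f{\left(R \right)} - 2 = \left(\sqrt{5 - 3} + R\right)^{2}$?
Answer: $- \frac{886160}{41} - \frac{354464 \sqrt{2}}{41} \approx -33840.0$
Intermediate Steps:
$f{\left(R \right)} = 2 + \left(R + \sqrt{2}\right)^{2}$ ($f{\left(R \right)} = 2 + \left(\sqrt{5 - 3} + R\right)^{2} = 2 + \left(\sqrt{2} + R\right)^{2} = 2 + \left(R + \sqrt{2}\right)^{2}$)
$M = -41$ ($M = -45 - -4 = -45 + 4 = -41$)
$- \frac{212}{M} \left(-209\right) f{\left(4 \right)} = - \frac{212}{-41} \left(-209\right) \left(2 + \left(4 + \sqrt{2}\right)^{2}\right) = \left(-212\right) \left(- \frac{1}{41}\right) \left(-209\right) \left(2 + \left(4 + \sqrt{2}\right)^{2}\right) = \frac{212}{41} \left(-209\right) \left(2 + \left(4 + \sqrt{2}\right)^{2}\right) = - \frac{44308 \left(2 + \left(4 + \sqrt{2}\right)^{2}\right)}{41} = - \frac{88616}{41} - \frac{44308 \left(4 + \sqrt{2}\right)^{2}}{41}$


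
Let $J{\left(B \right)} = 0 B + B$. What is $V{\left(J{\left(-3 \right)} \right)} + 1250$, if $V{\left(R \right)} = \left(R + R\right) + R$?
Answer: $1241$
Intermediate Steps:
$J{\left(B \right)} = B$ ($J{\left(B \right)} = 0 + B = B$)
$V{\left(R \right)} = 3 R$ ($V{\left(R \right)} = 2 R + R = 3 R$)
$V{\left(J{\left(-3 \right)} \right)} + 1250 = 3 \left(-3\right) + 1250 = -9 + 1250 = 1241$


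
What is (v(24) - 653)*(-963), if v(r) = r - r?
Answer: 628839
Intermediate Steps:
v(r) = 0
(v(24) - 653)*(-963) = (0 - 653)*(-963) = -653*(-963) = 628839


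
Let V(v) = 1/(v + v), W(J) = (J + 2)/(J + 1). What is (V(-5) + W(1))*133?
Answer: 931/5 ≈ 186.20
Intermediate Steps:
W(J) = (2 + J)/(1 + J)
V(v) = 1/(2*v)
(V(-5) + W(1))*133 = ((½)/(-5) + (2 + 1)/(1 + 1))*133 = ((½)*(-⅕) + 3/2)*133 = (-⅒ + (½)*3)*133 = (-⅒ + 3/2)*133 = (7/5)*133 = 931/5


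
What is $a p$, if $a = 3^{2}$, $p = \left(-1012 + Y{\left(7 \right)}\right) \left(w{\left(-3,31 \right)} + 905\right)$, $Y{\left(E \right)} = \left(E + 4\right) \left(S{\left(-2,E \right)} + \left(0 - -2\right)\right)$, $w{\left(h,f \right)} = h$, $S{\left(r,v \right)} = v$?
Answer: $-7411734$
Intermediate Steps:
$Y{\left(E \right)} = \left(2 + E\right) \left(4 + E\right)$ ($Y{\left(E \right)} = \left(E + 4\right) \left(E + \left(0 - -2\right)\right) = \left(4 + E\right) \left(E + \left(0 + 2\right)\right) = \left(4 + E\right) \left(E + 2\right) = \left(4 + E\right) \left(2 + E\right) = \left(2 + E\right) \left(4 + E\right)$)
$p = -823526$ ($p = \left(-1012 + \left(8 + 7^{2} + 6 \cdot 7\right)\right) \left(-3 + 905\right) = \left(-1012 + \left(8 + 49 + 42\right)\right) 902 = \left(-1012 + 99\right) 902 = \left(-913\right) 902 = -823526$)
$a = 9$
$a p = 9 \left(-823526\right) = -7411734$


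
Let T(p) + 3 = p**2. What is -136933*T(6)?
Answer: -4518789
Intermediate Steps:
T(p) = -3 + p**2
-136933*T(6) = -136933*(-3 + 6**2) = -136933*(-3 + 36) = -136933*33 = -4518789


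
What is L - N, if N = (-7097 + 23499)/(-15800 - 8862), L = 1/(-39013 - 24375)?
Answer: 8810723/13248092 ≈ 0.66506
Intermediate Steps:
L = -1/63388 (L = 1/(-63388) = -1/63388 ≈ -1.5776e-5)
N = -139/209 (N = 16402/(-24662) = 16402*(-1/24662) = -139/209 ≈ -0.66507)
L - N = -1/63388 - 1*(-139/209) = -1/63388 + 139/209 = 8810723/13248092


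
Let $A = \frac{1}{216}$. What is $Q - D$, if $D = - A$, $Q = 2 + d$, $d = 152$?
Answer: $\frac{33265}{216} \approx 154.0$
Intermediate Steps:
$A = \frac{1}{216} \approx 0.0046296$
$Q = 154$ ($Q = 2 + 152 = 154$)
$D = - \frac{1}{216}$ ($D = \left(-1\right) \frac{1}{216} = - \frac{1}{216} \approx -0.0046296$)
$Q - D = 154 - - \frac{1}{216} = 154 + \frac{1}{216} = \frac{33265}{216}$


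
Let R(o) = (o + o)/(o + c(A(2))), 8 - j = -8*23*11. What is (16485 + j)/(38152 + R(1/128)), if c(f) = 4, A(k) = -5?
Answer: 9499221/19571978 ≈ 0.48535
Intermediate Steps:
j = 2032 (j = 8 - (-8*23)*11 = 8 - (-184)*11 = 8 - 1*(-2024) = 8 + 2024 = 2032)
R(o) = 2*o/(4 + o) (R(o) = (o + o)/(o + 4) = (2*o)/(4 + o) = 2*o/(4 + o))
(16485 + j)/(38152 + R(1/128)) = (16485 + 2032)/(38152 + 2/(128*(4 + 1/128))) = 18517/(38152 + 2*(1/128)/(4 + 1/128)) = 18517/(38152 + 2*(1/128)/(513/128)) = 18517/(38152 + 2*(1/128)*(128/513)) = 18517/(38152 + 2/513) = 18517/(19571978/513) = 18517*(513/19571978) = 9499221/19571978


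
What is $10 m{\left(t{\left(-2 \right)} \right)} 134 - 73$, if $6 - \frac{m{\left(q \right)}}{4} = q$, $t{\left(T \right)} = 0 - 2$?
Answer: $42807$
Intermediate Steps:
$t{\left(T \right)} = -2$
$m{\left(q \right)} = 24 - 4 q$
$10 m{\left(t{\left(-2 \right)} \right)} 134 - 73 = 10 \left(24 - -8\right) 134 - 73 = 10 \left(24 + 8\right) 134 - 73 = 10 \cdot 32 \cdot 134 - 73 = 320 \cdot 134 - 73 = 42880 - 73 = 42807$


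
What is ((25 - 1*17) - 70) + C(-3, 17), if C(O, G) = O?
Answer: -65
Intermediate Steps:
((25 - 1*17) - 70) + C(-3, 17) = ((25 - 1*17) - 70) - 3 = ((25 - 17) - 70) - 3 = (8 - 70) - 3 = -62 - 3 = -65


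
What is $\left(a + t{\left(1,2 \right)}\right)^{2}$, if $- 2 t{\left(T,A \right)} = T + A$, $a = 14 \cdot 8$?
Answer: $\frac{48841}{4} \approx 12210.0$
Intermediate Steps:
$a = 112$
$t{\left(T,A \right)} = - \frac{A}{2} - \frac{T}{2}$ ($t{\left(T,A \right)} = - \frac{T + A}{2} = - \frac{A + T}{2} = - \frac{A}{2} - \frac{T}{2}$)
$\left(a + t{\left(1,2 \right)}\right)^{2} = \left(112 - \frac{3}{2}\right)^{2} = \left(\frac{221}{2}\right)^{2} = \frac{48841}{4}$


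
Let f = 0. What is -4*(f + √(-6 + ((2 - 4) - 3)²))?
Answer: -4*√19 ≈ -17.436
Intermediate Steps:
-4*(f + √(-6 + ((2 - 4) - 3)²)) = -4*(0 + √(-6 + ((2 - 4) - 3)²)) = -4*(0 + √(-6 + (-2 - 3)²)) = -4*(0 + √(-6 + (-5)²)) = -4*(0 + √(-6 + 25)) = -4*(0 + √19) = -4*√19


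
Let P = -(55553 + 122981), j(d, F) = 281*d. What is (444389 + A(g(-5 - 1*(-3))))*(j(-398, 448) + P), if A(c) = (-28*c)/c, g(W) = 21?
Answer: -129029992292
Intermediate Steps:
P = -178534 (P = -1*178534 = -178534)
A(c) = -28
(444389 + A(g(-5 - 1*(-3))))*(j(-398, 448) + P) = (444389 - 28)*(281*(-398) - 178534) = 444361*(-111838 - 178534) = 444361*(-290372) = -129029992292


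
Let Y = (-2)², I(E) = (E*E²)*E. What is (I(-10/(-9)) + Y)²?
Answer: 1313627536/43046721 ≈ 30.516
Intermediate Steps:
I(E) = E⁴ (I(E) = E³*E = E⁴)
Y = 4
(I(-10/(-9)) + Y)² = ((-10/(-9))⁴ + 4)² = ((-10*(-⅑))⁴ + 4)² = ((10/9)⁴ + 4)² = (10000/6561 + 4)² = (36244/6561)² = 1313627536/43046721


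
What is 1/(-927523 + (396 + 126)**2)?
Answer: -1/655039 ≈ -1.5266e-6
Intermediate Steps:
1/(-927523 + (396 + 126)**2) = 1/(-927523 + 522**2) = 1/(-927523 + 272484) = 1/(-655039) = -1/655039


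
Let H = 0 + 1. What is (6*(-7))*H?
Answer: -42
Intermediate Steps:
H = 1
(6*(-7))*H = (6*(-7))*1 = -42*1 = -42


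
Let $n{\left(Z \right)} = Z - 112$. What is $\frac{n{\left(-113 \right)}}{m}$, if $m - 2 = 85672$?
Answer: $- \frac{75}{28558} \approx -0.0026262$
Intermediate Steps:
$m = 85674$ ($m = 2 + 85672 = 85674$)
$n{\left(Z \right)} = -112 + Z$ ($n{\left(Z \right)} = Z - 112 = -112 + Z$)
$\frac{n{\left(-113 \right)}}{m} = \frac{-112 - 113}{85674} = \left(-225\right) \frac{1}{85674} = - \frac{75}{28558}$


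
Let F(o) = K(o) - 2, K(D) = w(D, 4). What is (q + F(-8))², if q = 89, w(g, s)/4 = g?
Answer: 3025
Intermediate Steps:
w(g, s) = 4*g
K(D) = 4*D
F(o) = -2 + 4*o (F(o) = 4*o - 2 = -2 + 4*o)
(q + F(-8))² = (89 + (-2 + 4*(-8)))² = (89 + (-2 - 32))² = (89 - 34)² = 55² = 3025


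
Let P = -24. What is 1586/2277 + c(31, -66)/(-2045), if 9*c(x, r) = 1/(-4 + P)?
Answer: 90814613/130381020 ≈ 0.69653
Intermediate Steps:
c(x, r) = -1/252 (c(x, r) = 1/(9*(-4 - 24)) = (⅑)/(-28) = (⅑)*(-1/28) = -1/252)
1586/2277 + c(31, -66)/(-2045) = 1586/2277 - 1/252/(-2045) = 1586*(1/2277) - 1/252*(-1/2045) = 1586/2277 + 1/515340 = 90814613/130381020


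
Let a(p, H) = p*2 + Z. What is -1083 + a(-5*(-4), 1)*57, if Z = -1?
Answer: 1140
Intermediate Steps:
a(p, H) = -1 + 2*p (a(p, H) = p*2 - 1 = 2*p - 1 = -1 + 2*p)
-1083 + a(-5*(-4), 1)*57 = -1083 + (-1 + 2*(-5*(-4)))*57 = -1083 + (-1 + 2*20)*57 = -1083 + (-1 + 40)*57 = -1083 + 39*57 = -1083 + 2223 = 1140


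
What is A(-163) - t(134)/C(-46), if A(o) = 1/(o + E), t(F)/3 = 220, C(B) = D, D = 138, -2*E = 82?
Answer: -22463/4692 ≈ -4.7875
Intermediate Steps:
E = -41 (E = -1/2*82 = -41)
C(B) = 138
t(F) = 660 (t(F) = 3*220 = 660)
A(o) = 1/(-41 + o) (A(o) = 1/(o - 41) = 1/(-41 + o))
A(-163) - t(134)/C(-46) = 1/(-41 - 163) - 660/138 = 1/(-204) - 660/138 = -1/204 - 1*110/23 = -1/204 - 110/23 = -22463/4692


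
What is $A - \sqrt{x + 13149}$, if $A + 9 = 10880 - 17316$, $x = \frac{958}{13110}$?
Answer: $-6445 - \frac{\sqrt{564989700570}}{6555} \approx -6559.7$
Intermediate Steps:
$x = \frac{479}{6555}$ ($x = 958 \cdot \frac{1}{13110} = \frac{479}{6555} \approx 0.073074$)
$A = -6445$ ($A = -9 + \left(10880 - 17316\right) = -9 - 6436 = -6445$)
$A - \sqrt{x + 13149} = -6445 - \sqrt{\frac{479}{6555} + 13149} = -6445 - \sqrt{\frac{86192174}{6555}} = -6445 - \frac{\sqrt{564989700570}}{6555}$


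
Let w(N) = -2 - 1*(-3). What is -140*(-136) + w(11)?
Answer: 19041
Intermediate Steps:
w(N) = 1 (w(N) = -2 + 3 = 1)
-140*(-136) + w(11) = -140*(-136) + 1 = 19040 + 1 = 19041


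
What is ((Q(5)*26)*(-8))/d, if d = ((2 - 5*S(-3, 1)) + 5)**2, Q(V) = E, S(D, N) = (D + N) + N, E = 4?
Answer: -52/9 ≈ -5.7778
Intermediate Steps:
S(D, N) = D + 2*N
Q(V) = 4
d = 144 (d = ((2 - 5*(-3 + 2*1)) + 5)**2 = ((2 - 5*(-3 + 2)) + 5)**2 = ((2 - 5*(-1)) + 5)**2 = ((2 + 5) + 5)**2 = (7 + 5)**2 = 12**2 = 144)
((Q(5)*26)*(-8))/d = ((4*26)*(-8))/144 = (104*(-8))*(1/144) = -832*1/144 = -52/9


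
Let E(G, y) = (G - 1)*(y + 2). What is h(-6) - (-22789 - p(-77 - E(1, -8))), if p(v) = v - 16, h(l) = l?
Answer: 22690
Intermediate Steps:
E(G, y) = (-1 + G)*(2 + y)
p(v) = -16 + v
h(-6) - (-22789 - p(-77 - E(1, -8))) = -6 - (-22789 - (-16 + (-77 - (-2 - 1*(-8) + 2*1 + 1*(-8))))) = -6 - (-22789 - (-16 + (-77 - (-2 + 8 + 2 - 8)))) = -6 - (-22789 - (-16 + (-77 - 1*0))) = -6 - (-22789 - (-16 + (-77 + 0))) = -6 - (-22789 - (-16 - 77)) = -6 - (-22789 - 1*(-93)) = -6 - (-22789 + 93) = -6 - 1*(-22696) = -6 + 22696 = 22690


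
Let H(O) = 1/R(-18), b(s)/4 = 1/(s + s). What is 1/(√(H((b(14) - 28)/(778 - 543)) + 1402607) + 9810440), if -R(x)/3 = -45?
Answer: 662204700/6496519382392027 - 3*√2840279190/12993038764784054 ≈ 1.0192e-7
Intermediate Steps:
R(x) = 135 (R(x) = -3*(-45) = 135)
b(s) = 2/s (b(s) = 4/(s + s) = 4/((2*s)) = 4*(1/(2*s)) = 2/s)
H(O) = 1/135
1/(√(H((b(14) - 28)/(778 - 543)) + 1402607) + 9810440) = 1/(√(1/135 + 1402607) + 9810440) = 1/(√(189351946/135) + 9810440) = 1/(√2840279190/45 + 9810440) = 1/(9810440 + √2840279190/45)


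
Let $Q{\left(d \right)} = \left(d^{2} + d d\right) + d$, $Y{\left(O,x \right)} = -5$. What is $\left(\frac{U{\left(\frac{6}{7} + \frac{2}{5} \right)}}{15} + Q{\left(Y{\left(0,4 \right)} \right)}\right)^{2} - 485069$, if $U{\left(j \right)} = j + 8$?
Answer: $- \frac{14791509836}{30625} \approx -4.8299 \cdot 10^{5}$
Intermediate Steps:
$Q{\left(d \right)} = d + 2 d^{2}$ ($Q{\left(d \right)} = \left(d^{2} + d^{2}\right) + d = 2 d^{2} + d = d + 2 d^{2}$)
$U{\left(j \right)} = 8 + j$
$\left(\frac{U{\left(\frac{6}{7} + \frac{2}{5} \right)}}{15} + Q{\left(Y{\left(0,4 \right)} \right)}\right)^{2} - 485069 = \left(\frac{8 + \left(\frac{6}{7} + \frac{2}{5}\right)}{15} - 5 \left(1 + 2 \left(-5\right)\right)\right)^{2} - 485069 = \left(\left(8 + \left(6 \cdot \frac{1}{7} + 2 \cdot \frac{1}{5}\right)\right) \frac{1}{15} - 5 \left(1 - 10\right)\right)^{2} - 485069 = \left(\left(8 + \left(\frac{6}{7} + \frac{2}{5}\right)\right) \frac{1}{15} - -45\right)^{2} - 485069 = \left(\left(8 + \frac{44}{35}\right) \frac{1}{15} + 45\right)^{2} - 485069 = \left(\frac{324}{35} \cdot \frac{1}{15} + 45\right)^{2} - 485069 = \left(\frac{108}{175} + 45\right)^{2} - 485069 = \left(\frac{7983}{175}\right)^{2} - 485069 = \frac{63728289}{30625} - 485069 = - \frac{14791509836}{30625}$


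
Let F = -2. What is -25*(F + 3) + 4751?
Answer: 4726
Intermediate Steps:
-25*(F + 3) + 4751 = -25*(-2 + 3) + 4751 = -25*1 + 4751 = -25 + 4751 = 4726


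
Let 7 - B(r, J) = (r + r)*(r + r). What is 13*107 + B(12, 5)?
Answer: 822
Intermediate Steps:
B(r, J) = 7 - 4*r**2 (B(r, J) = 7 - (r + r)*(r + r) = 7 - 2*r*2*r = 7 - 4*r**2)
13*107 + B(12, 5) = 13*107 + (7 - 4*12**2) = 1391 + (7 - 4*144) = 1391 + (7 - 576) = 1391 - 569 = 822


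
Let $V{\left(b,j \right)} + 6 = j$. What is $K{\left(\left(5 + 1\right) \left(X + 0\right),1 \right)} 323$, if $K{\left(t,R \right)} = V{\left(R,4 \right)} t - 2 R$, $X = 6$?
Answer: $-23902$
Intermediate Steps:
$V{\left(b,j \right)} = -6 + j$
$K{\left(t,R \right)} = - 2 R - 2 t$ ($K{\left(t,R \right)} = \left(-6 + 4\right) t - 2 R = - 2 t - 2 R = - 2 R - 2 t$)
$K{\left(\left(5 + 1\right) \left(X + 0\right),1 \right)} 323 = \left(\left(-2\right) 1 - 2 \left(5 + 1\right) \left(6 + 0\right)\right) 323 = \left(-2 - 2 \cdot 6 \cdot 6\right) 323 = \left(-2 - 72\right) 323 = \left(-74\right) 323 = -23902$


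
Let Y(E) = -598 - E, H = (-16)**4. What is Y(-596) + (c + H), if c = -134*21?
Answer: 62720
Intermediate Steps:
H = 65536
c = -2814
Y(-596) + (c + H) = (-598 - 1*(-596)) + (-2814 + 65536) = (-598 + 596) + 62722 = -2 + 62722 = 62720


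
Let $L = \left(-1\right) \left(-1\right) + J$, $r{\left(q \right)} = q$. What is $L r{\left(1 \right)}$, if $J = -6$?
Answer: $-5$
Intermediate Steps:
$L = -5$ ($L = \left(-1\right) \left(-1\right) - 6 = 1 - 6 = -5$)
$L r{\left(1 \right)} = \left(-5\right) 1 = -5$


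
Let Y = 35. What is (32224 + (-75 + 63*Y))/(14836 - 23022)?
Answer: -17177/4093 ≈ -4.1967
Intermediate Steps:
(32224 + (-75 + 63*Y))/(14836 - 23022) = (32224 + (-75 + 63*35))/(14836 - 23022) = (32224 + (-75 + 2205))/(-8186) = (32224 + 2130)*(-1/8186) = 34354*(-1/8186) = -17177/4093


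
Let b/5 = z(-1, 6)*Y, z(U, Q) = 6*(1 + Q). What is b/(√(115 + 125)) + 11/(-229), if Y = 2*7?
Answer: -11/229 + 49*√15 ≈ 189.73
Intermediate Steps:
z(U, Q) = 6 + 6*Q
Y = 14
b = 2940 (b = 5*((6 + 6*6)*14) = 5*((6 + 36)*14) = 5*(42*14) = 5*588 = 2940)
b/(√(115 + 125)) + 11/(-229) = 2940/(√(115 + 125)) + 11/(-229) = 2940/(√240) + 11*(-1/229) = 2940/((4*√15)) - 11/229 = 2940*(√15/60) - 11/229 = 49*√15 - 11/229 = -11/229 + 49*√15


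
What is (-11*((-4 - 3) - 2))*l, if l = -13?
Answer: -1287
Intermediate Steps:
(-11*((-4 - 3) - 2))*l = -11*((-4 - 3) - 2)*(-13) = -11*(-7 - 2)*(-13) = -11*(-9)*(-13) = 99*(-13) = -1287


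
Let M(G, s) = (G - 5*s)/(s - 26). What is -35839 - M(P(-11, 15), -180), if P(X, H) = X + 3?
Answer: -3690971/103 ≈ -35835.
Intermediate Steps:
P(X, H) = 3 + X
M(G, s) = (G - 5*s)/(-26 + s)
-35839 - M(P(-11, 15), -180) = -35839 - ((3 - 11) - 5*(-180))/(-26 - 180) = -35839 - (-8 + 900)/(-206) = -35839 - (-1)*892/206 = -35839 - 1*(-446/103) = -35839 + 446/103 = -3690971/103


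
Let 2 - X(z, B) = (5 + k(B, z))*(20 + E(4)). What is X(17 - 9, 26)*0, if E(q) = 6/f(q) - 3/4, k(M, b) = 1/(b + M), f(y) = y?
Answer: 0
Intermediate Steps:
k(M, b) = 1/(M + b)
E(q) = -¾ + 6/q (E(q) = 6/q - 3/4 = 6/q - 3*¼ = 6/q - ¾ = -¾ + 6/q)
X(z, B) = -407/4 - 83/(4*(B + z)) (X(z, B) = 2 - (5 + 1/(B + z))*(20 + (-¾ + 6/4)) = 2 - (5 + 1/(B + z))*(20 + (-¾ + 6*(¼))) = 2 - (5 + 1/(B + z))*(20 + (-¾ + 3/2)) = 2 - (5 + 1/(B + z))*(20 + ¾) = 2 - (5 + 1/(B + z))*83/4 = 2 - (415/4 + 83/(4*(B + z))) = 2 + (-415/4 - 83/(4*(B + z))) = -407/4 - 83/(4*(B + z)))
X(17 - 9, 26)*0 = ((-83 - 407*26 - 407*(17 - 9))/(4*(26 + (17 - 9))))*0 = ((-83 - 10582 - 407*8)/(4*(26 + 8)))*0 = ((¼)*(-83 - 10582 - 3256)/34)*0 = ((¼)*(1/34)*(-13921))*0 = -13921/136*0 = 0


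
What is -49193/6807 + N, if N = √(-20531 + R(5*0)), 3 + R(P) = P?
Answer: -49193/6807 + I*√20534 ≈ -7.2268 + 143.3*I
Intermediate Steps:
R(P) = -3 + P
N = I*√20534 (N = √(-20531 + (-3 + 5*0)) = √(-20531 + (-3 + 0)) = √(-20531 - 3) = √(-20534) = I*√20534 ≈ 143.3*I)
-49193/6807 + N = -49193/6807 + I*√20534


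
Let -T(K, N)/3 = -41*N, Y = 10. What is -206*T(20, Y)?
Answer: -253380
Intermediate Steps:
T(K, N) = 123*N (T(K, N) = -(-123)*N = 123*N)
-206*T(20, Y) = -25338*10 = -206*1230 = -253380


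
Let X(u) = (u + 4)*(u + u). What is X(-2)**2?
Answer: 64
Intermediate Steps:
X(u) = 2*u*(4 + u) (X(u) = (4 + u)*(2*u) = 2*u*(4 + u))
X(-2)**2 = (2*(-2)*(4 - 2))**2 = (2*(-2)*2)**2 = (-8)**2 = 64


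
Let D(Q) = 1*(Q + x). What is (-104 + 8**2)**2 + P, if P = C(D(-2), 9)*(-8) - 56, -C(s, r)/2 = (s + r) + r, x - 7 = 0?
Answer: 1912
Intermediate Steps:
x = 7 (x = 7 + 0 = 7)
D(Q) = 7 + Q (D(Q) = 1*(Q + 7) = 1*(7 + Q) = 7 + Q)
C(s, r) = -4*r - 2*s (C(s, r) = -2*((s + r) + r) = -2*((r + s) + r) = -2*(s + 2*r) = -4*r - 2*s)
P = 312 (P = (-4*9 - 2*(7 - 2))*(-8) - 56 = (-36 - 2*5)*(-8) - 56 = (-36 - 10)*(-8) - 56 = -46*(-8) - 56 = 368 - 56 = 312)
(-104 + 8**2)**2 + P = (-104 + 8**2)**2 + 312 = (-104 + 64)**2 + 312 = (-40)**2 + 312 = 1600 + 312 = 1912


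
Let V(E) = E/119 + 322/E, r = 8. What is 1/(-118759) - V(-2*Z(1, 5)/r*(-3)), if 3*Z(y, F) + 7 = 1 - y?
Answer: 1486031299/8075612 ≈ 184.01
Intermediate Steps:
Z(y, F) = -2 - y/3 (Z(y, F) = -7/3 + (1 - y)/3 = -7/3 + (⅓ - y/3) = -2 - y/3)
V(E) = 322/E + E/119 (V(E) = E*(1/119) + 322/E = E/119 + 322/E = 322/E + E/119)
1/(-118759) - V(-2*Z(1, 5)/r*(-3)) = 1/(-118759) - (322/((-2*(-2 - ⅓*1)/8*(-3))) + (-2*(-2 - ⅓*1)/8*(-3))/119) = -1/118759 - (322/((-2*(-2 - ⅓)/8*(-3))) + (-2*(-2 - ⅓)/8*(-3))/119) = -1/118759 - (322/((-(-14)/(3*8)*(-3))) + (-(-14)/(3*8)*(-3))/119) = -1/118759 - (322/((-2*(-7/24)*(-3))) + (-2*(-7/24)*(-3))/119) = -1/118759 - (322/(((7/12)*(-3))) + ((7/12)*(-3))/119) = -1/118759 - (322/(-7/4) + (1/119)*(-7/4)) = -1/118759 - (322*(-4/7) - 1/68) = -1/118759 - (-184 - 1/68) = -1/118759 - 1*(-12513/68) = -1/118759 + 12513/68 = 1486031299/8075612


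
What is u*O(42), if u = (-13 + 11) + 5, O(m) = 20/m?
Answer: 10/7 ≈ 1.4286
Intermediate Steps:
u = 3 (u = -2 + 5 = 3)
u*O(42) = 3*(20/42) = 3*(20*(1/42)) = 3*(10/21) = 10/7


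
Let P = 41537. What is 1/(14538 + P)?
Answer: 1/56075 ≈ 1.7833e-5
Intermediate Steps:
1/(14538 + P) = 1/(14538 + 41537) = 1/56075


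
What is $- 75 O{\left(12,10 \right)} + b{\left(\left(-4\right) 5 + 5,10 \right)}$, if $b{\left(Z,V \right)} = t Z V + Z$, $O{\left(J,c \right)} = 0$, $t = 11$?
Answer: $-1665$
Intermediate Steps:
$b{\left(Z,V \right)} = Z + 11 V Z$ ($b{\left(Z,V \right)} = 11 Z V + Z = 11 V Z + Z = Z + 11 V Z$)
$- 75 O{\left(12,10 \right)} + b{\left(\left(-4\right) 5 + 5,10 \right)} = \left(-75\right) 0 + \left(\left(-4\right) 5 + 5\right) \left(1 + 11 \cdot 10\right) = 0 + \left(-20 + 5\right) \left(1 + 110\right) = 0 - 1665 = -1665$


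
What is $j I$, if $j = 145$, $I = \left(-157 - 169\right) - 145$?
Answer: $-68295$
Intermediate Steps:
$I = -471$ ($I = -326 - 145 = -471$)
$j I = 145 \left(-471\right) = -68295$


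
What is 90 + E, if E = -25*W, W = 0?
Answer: 90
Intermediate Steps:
E = 0 (E = -25*0 = 0)
90 + E = 90 + 0 = 90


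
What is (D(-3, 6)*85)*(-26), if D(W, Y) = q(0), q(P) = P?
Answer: 0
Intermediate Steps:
D(W, Y) = 0
(D(-3, 6)*85)*(-26) = (0*85)*(-26) = 0*(-26) = 0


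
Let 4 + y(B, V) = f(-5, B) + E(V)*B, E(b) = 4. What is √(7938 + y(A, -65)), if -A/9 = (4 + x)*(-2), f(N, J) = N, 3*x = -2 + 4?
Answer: √8265 ≈ 90.912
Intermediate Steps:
x = ⅔ (x = (-2 + 4)/3 = (⅓)*2 = ⅔ ≈ 0.66667)
A = 84 (A = -9*(4 + ⅔)*(-2) = -42*(-2) = -9*(-28/3) = 84)
y(B, V) = -9 + 4*B (y(B, V) = -4 + (-5 + 4*B) = -9 + 4*B)
√(7938 + y(A, -65)) = √(7938 + (-9 + 4*84)) = √(7938 + (-9 + 336)) = √(7938 + 327) = √8265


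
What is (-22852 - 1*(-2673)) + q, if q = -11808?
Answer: -31987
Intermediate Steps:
(-22852 - 1*(-2673)) + q = (-22852 - 1*(-2673)) - 11808 = (-22852 + 2673) - 11808 = -20179 - 11808 = -31987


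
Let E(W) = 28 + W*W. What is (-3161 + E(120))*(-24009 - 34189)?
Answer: -655716866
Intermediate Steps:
E(W) = 28 + W²
(-3161 + E(120))*(-24009 - 34189) = (-3161 + (28 + 120²))*(-24009 - 34189) = (-3161 + (28 + 14400))*(-58198) = (-3161 + 14428)*(-58198) = 11267*(-58198) = -655716866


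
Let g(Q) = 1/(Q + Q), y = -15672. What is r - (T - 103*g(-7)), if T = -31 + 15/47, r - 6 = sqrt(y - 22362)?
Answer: 19295/658 + 3*I*sqrt(4226) ≈ 29.324 + 195.02*I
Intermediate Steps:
r = 6 + 3*I*sqrt(4226) (r = 6 + sqrt(-15672 - 22362) = 6 + sqrt(-38034) = 6 + 3*I*sqrt(4226) ≈ 6.0 + 195.02*I)
g(Q) = 1/(2*Q)
T = -1442/47 (T = -31 + 15*(1/47) = -31 + 15/47 = -1442/47 ≈ -30.681)
r - (T - 103*g(-7)) = (6 + 3*I*sqrt(4226)) - (-1442/47 - 103/(2*(-7))) = (6 + 3*I*sqrt(4226)) - (-1442/47 - 103*(-1)/(2*7)) = (6 + 3*I*sqrt(4226)) - (-1442/47 - 103*(-1/14)) = (6 + 3*I*sqrt(4226)) - (-1442/47 + 103/14) = (6 + 3*I*sqrt(4226)) - 1*(-15347/658) = (6 + 3*I*sqrt(4226)) + 15347/658 = 19295/658 + 3*I*sqrt(4226)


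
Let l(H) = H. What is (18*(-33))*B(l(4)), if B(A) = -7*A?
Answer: 16632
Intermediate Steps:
(18*(-33))*B(l(4)) = (18*(-33))*(-7*4) = -594*(-28) = 16632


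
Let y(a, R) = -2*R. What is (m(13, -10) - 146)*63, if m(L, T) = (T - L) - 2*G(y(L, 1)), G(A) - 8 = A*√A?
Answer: -11655 + 252*I*√2 ≈ -11655.0 + 356.38*I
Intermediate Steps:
G(A) = 8 + A^(3/2) (G(A) = 8 + A*√A = 8 + A^(3/2))
m(L, T) = -16 + T - L + 4*I*√2 (m(L, T) = (T - L) - 2*(8 + (-2*1)^(3/2)) = (T - L) - 2*(8 + (-2)^(3/2)) = (T - L) - 2*(8 - 2*I*√2) = (T - L) + (-16 + 4*I*√2) = -16 + T - L + 4*I*√2)
(m(13, -10) - 146)*63 = ((-16 - 10 - 1*13 + 4*I*√2) - 146)*63 = ((-16 - 10 - 13 + 4*I*√2) - 146)*63 = ((-39 + 4*I*√2) - 146)*63 = (-185 + 4*I*√2)*63 = -11655 + 252*I*√2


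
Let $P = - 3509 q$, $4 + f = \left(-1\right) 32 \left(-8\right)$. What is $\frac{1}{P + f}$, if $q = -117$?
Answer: $\frac{1}{410805} \approx 2.4342 \cdot 10^{-6}$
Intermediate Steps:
$f = 252$ ($f = -4 + \left(-1\right) 32 \left(-8\right) = -4 - -256 = -4 + 256 = 252$)
$P = 410553$ ($P = \left(-3509\right) \left(-117\right) = 410553$)
$\frac{1}{P + f} = \frac{1}{410553 + 252} = \frac{1}{410805}$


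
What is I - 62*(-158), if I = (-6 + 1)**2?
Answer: 9821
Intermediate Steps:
I = 25 (I = (-5)**2 = 25)
I - 62*(-158) = 25 - 62*(-158) = 25 + 9796 = 9821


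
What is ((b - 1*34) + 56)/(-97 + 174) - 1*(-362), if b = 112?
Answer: 28008/77 ≈ 363.74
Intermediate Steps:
((b - 1*34) + 56)/(-97 + 174) - 1*(-362) = ((112 - 1*34) + 56)/(-97 + 174) - 1*(-362) = ((112 - 34) + 56)/77 + 362 = (78 + 56)*(1/77) + 362 = 134*(1/77) + 362 = 134/77 + 362 = 28008/77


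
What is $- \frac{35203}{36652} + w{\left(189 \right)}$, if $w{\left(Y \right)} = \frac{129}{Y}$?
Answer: $- \frac{1871}{6732} \approx -0.27793$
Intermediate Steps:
$- \frac{35203}{36652} + w{\left(189 \right)} = - \frac{35203}{36652} + \frac{129}{189} = \left(-35203\right) \frac{1}{36652} + 129 \cdot \frac{1}{189} = - \frac{5029}{5236} + \frac{43}{63} = - \frac{1871}{6732}$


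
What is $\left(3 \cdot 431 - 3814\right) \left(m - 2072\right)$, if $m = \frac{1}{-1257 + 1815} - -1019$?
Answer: $\frac{1481271533}{558} \approx 2.6546 \cdot 10^{6}$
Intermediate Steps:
$m = \frac{568603}{558}$ ($m = \frac{1}{558} + 1019 = \frac{568603}{558} \approx 1019.0$)
$\left(3 \cdot 431 - 3814\right) \left(m - 2072\right) = \left(3 \cdot 431 - 3814\right) \left(\frac{568603}{558} - 2072\right) = \left(1293 - 3814\right) \left(- \frac{587573}{558}\right) = \left(-2521\right) \left(- \frac{587573}{558}\right) = \frac{1481271533}{558}$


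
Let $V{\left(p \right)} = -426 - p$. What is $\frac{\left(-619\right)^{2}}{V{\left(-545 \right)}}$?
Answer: $\frac{383161}{119} \approx 3219.8$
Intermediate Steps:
$\frac{\left(-619\right)^{2}}{V{\left(-545 \right)}} = \frac{\left(-619\right)^{2}}{-426 - -545} = \frac{383161}{-426 + 545} = \frac{383161}{119}$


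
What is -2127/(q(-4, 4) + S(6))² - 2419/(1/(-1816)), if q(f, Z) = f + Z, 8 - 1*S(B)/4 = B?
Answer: 281143729/64 ≈ 4.3929e+6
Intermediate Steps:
S(B) = 32 - 4*B
q(f, Z) = Z + f
-2127/(q(-4, 4) + S(6))² - 2419/(1/(-1816)) = -2127/((4 - 4) + (32 - 4*6))² - 2419/(1/(-1816)) = -2127/(0 + (32 - 24))² - 2419/(-1/1816) = -2127/(0 + 8)² - 2419*(-1816) = -2127/(8²) + 4392904 = -2127/64 + 4392904 = 281143729/64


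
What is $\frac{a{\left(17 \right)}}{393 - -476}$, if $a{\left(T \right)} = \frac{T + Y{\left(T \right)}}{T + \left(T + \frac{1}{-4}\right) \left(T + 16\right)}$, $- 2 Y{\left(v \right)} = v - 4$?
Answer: $\frac{42}{1980451} \approx 2.1207 \cdot 10^{-5}$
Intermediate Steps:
$Y{\left(v \right)} = 2 - \frac{v}{2}$ ($Y{\left(v \right)} = - \frac{v - 4}{2} = - \frac{-4 + v}{2} = 2 - \frac{v}{2}$)
$a{\left(T \right)} = \frac{2 + \frac{T}{2}}{T + \left(16 + T\right) \left(- \frac{1}{4} + T\right)}$ ($a{\left(T \right)} = \frac{T - \left(-2 + \frac{T}{2}\right)}{T + \left(T + \frac{1}{-4}\right) \left(T + 16\right)} = \frac{2 + \frac{T}{2}}{T + \left(T - \frac{1}{4}\right) \left(16 + T\right)} = \frac{2 + \frac{T}{2}}{T + \left(- \frac{1}{4} + T\right) \left(16 + T\right)} = \frac{2 + \frac{T}{2}}{T + \left(16 + T\right) \left(- \frac{1}{4} + T\right)}$)
$\frac{a{\left(17 \right)}}{393 - -476} = \frac{2 \frac{1}{-16 + 4 \cdot 17^{2} + 67 \cdot 17} \left(4 + 17\right)}{393 - -476} = \frac{2 \frac{1}{-16 + 4 \cdot 289 + 1139} \cdot 21}{393 + 476} = \frac{2 \frac{1}{-16 + 1156 + 1139} \cdot 21}{869} = 2 \cdot \frac{1}{2279} \cdot 21 \cdot \frac{1}{869} = \frac{42}{2279} \cdot \frac{1}{869} = \frac{42}{1980451}$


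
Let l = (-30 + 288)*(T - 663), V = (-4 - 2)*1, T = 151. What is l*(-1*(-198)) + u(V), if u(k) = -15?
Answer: -26155023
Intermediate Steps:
V = -6 (V = -6*1 = -6)
l = -132096 (l = (-30 + 288)*(151 - 663) = 258*(-512) = -132096)
l*(-1*(-198)) + u(V) = -(-132096)*(-198) - 15 = -132096*198 - 15 = -26155008 - 15 = -26155023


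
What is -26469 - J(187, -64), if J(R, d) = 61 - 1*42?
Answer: -26488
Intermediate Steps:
J(R, d) = 19 (J(R, d) = 61 - 42 = 19)
-26469 - J(187, -64) = -26469 - 1*19 = -26469 - 19 = -26488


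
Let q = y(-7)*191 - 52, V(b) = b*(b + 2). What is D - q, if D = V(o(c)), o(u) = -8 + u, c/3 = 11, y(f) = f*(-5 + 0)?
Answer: -5958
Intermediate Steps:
y(f) = -5*f (y(f) = f*(-5) = -5*f)
c = 33 (c = 3*11 = 33)
V(b) = b*(2 + b)
q = 6633 (q = -5*(-7)*191 - 52 = 35*191 - 52 = 6685 - 52 = 6633)
D = 675 (D = (-8 + 33)*(2 + (-8 + 33)) = 25*(2 + 25) = 25*27 = 675)
D - q = 675 - 1*6633 = 675 - 6633 = -5958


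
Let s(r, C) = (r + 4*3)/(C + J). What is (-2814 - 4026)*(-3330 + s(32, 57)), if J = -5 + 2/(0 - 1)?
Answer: 113855904/5 ≈ 2.2771e+7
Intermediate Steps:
J = -7 (J = -5 + 2/(-1) = -5 - 1*2 = -5 - 2 = -7)
s(r, C) = (12 + r)/(-7 + C) (s(r, C) = (r + 4*3)/(C - 7) = (r + 12)/(-7 + C) = (12 + r)/(-7 + C))
(-2814 - 4026)*(-3330 + s(32, 57)) = (-2814 - 4026)*(-3330 + (12 + 32)/(-7 + 57)) = -6840*(-3330 + 44/50) = -6840*(-3330 + (1/50)*44) = -6840*(-3330 + 22/25) = -6840*(-83228/25) = 113855904/5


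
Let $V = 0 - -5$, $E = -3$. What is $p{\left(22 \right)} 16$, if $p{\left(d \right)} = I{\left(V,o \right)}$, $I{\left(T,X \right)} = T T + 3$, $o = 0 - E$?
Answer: $448$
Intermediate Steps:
$V = 5$ ($V = 0 + 5 = 5$)
$o = 3$ ($o = 0 - -3 = 0 + 3 = 3$)
$I{\left(T,X \right)} = 3 + T^{2}$ ($I{\left(T,X \right)} = T^{2} + 3 = 3 + T^{2}$)
$p{\left(d \right)} = 28$ ($p{\left(d \right)} = 3 + 5^{2} = 3 + 25 = 28$)
$p{\left(22 \right)} 16 = 28 \cdot 16 = 448$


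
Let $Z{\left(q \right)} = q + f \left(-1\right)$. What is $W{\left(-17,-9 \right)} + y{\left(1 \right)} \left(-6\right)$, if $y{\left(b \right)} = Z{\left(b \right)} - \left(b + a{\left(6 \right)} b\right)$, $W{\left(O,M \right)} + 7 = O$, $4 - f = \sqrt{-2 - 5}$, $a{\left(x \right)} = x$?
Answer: $36 - 6 i \sqrt{7} \approx 36.0 - 15.875 i$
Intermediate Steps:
$f = 4 - i \sqrt{7}$ ($f = 4 - \sqrt{-2 - 5} = 4 - \sqrt{-7} = 4 - i \sqrt{7} \approx 4.0 - 2.6458 i$)
$W{\left(O,M \right)} = -7 + O$
$Z{\left(q \right)} = -4 + q + i \sqrt{7}$ ($Z{\left(q \right)} = q + \left(4 - i \sqrt{7}\right) \left(-1\right) = q - \left(4 - i \sqrt{7}\right) = -4 + q + i \sqrt{7}$)
$y{\left(b \right)} = -4 - 6 b + i \sqrt{7}$ ($y{\left(b \right)} = \left(-4 + b + i \sqrt{7}\right) - \left(b + 6 b\right) = \left(-4 + b + i \sqrt{7}\right) - 7 b = -4 - 6 b + i \sqrt{7}$)
$W{\left(-17,-9 \right)} + y{\left(1 \right)} \left(-6\right) = \left(-7 - 17\right) + \left(-4 - 6 + i \sqrt{7}\right) \left(-6\right) = -24 + \left(-4 - 6 + i \sqrt{7}\right) \left(-6\right) = -24 + \left(-10 + i \sqrt{7}\right) \left(-6\right) = -24 + \left(60 - 6 i \sqrt{7}\right) = 36 - 6 i \sqrt{7}$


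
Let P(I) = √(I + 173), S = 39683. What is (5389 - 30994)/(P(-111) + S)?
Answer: -1016083215/1574740427 + 25605*√62/1574740427 ≈ -0.64511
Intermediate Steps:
P(I) = √(173 + I)
(5389 - 30994)/(P(-111) + S) = (5389 - 30994)/(√(173 - 111) + 39683) = -25605/(√62 + 39683) = -25605/(39683 + √62)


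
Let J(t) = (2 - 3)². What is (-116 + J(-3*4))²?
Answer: 13225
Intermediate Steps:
J(t) = 1 (J(t) = (-1)² = 1)
(-116 + J(-3*4))² = (-116 + 1)² = (-115)² = 13225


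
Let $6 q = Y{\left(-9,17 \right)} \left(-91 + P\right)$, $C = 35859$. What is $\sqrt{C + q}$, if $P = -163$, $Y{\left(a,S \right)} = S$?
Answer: $\frac{\sqrt{316254}}{3} \approx 187.45$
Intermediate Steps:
$q = - \frac{2159}{3}$ ($q = \frac{17 \left(-91 - 163\right)}{6} = \frac{17 \left(-254\right)}{6} = \frac{1}{6} \left(-4318\right) = - \frac{2159}{3} \approx -719.67$)
$\sqrt{C + q} = \sqrt{35859 - \frac{2159}{3}} = \sqrt{\frac{105418}{3}} = \frac{\sqrt{316254}}{3}$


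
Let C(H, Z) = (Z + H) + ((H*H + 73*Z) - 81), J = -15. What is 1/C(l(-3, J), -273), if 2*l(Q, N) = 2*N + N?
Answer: -4/79197 ≈ -5.0507e-5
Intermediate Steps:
l(Q, N) = 3*N/2 (l(Q, N) = (2*N + N)/2 = (3*N)/2 = 3*N/2)
C(H, Z) = -81 + H + H² + 74*Z (C(H, Z) = (H + Z) + ((H² + 73*Z) - 81) = (H + Z) + (-81 + H² + 73*Z) = -81 + H + H² + 74*Z)
1/C(l(-3, J), -273) = 1/(-81 + (3/2)*(-15) + ((3/2)*(-15))² + 74*(-273)) = 1/(-81 - 45/2 + (-45/2)² - 20202) = 1/(-81 - 45/2 + 2025/4 - 20202) = 1/(-79197/4) = -4/79197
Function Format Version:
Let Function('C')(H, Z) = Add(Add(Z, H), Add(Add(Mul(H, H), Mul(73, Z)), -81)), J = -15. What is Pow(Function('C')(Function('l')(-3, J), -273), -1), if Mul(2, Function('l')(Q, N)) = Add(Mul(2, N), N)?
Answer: Rational(-4, 79197) ≈ -5.0507e-5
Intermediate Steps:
Function('l')(Q, N) = Mul(Rational(3, 2), N) (Function('l')(Q, N) = Mul(Rational(1, 2), Add(Mul(2, N), N)) = Mul(Rational(1, 2), Mul(3, N)) = Mul(Rational(3, 2), N))
Function('C')(H, Z) = Add(-81, H, Pow(H, 2), Mul(74, Z)) (Function('C')(H, Z) = Add(Add(H, Z), Add(Add(Pow(H, 2), Mul(73, Z)), -81)) = Add(Add(H, Z), Add(-81, Pow(H, 2), Mul(73, Z))) = Add(-81, H, Pow(H, 2), Mul(74, Z)))
Pow(Function('C')(Function('l')(-3, J), -273), -1) = Pow(Add(-81, Mul(Rational(3, 2), -15), Pow(Mul(Rational(3, 2), -15), 2), Mul(74, -273)), -1) = Pow(Add(-81, Rational(-45, 2), Pow(Rational(-45, 2), 2), -20202), -1) = Pow(Add(-81, Rational(-45, 2), Rational(2025, 4), -20202), -1) = Pow(Rational(-79197, 4), -1) = Rational(-4, 79197)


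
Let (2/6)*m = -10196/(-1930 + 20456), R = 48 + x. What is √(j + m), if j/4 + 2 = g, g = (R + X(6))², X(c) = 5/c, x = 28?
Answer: √18227522435983/27789 ≈ 153.64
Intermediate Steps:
R = 76 (R = 48 + 28 = 76)
g = 212521/36 (g = (76 + 5/6)² = (76 + 5*(⅙))² = (76 + ⅚)² = (461/6)² = 212521/36 ≈ 5903.4)
j = 212449/9 (j = -8 + 4*(212521/36) = -8 + 212521/9 = 212449/9 ≈ 23605.)
m = -15294/9263 (m = 3*(-10196/(-1930 + 20456)) = 3*(-10196/18526) = 3*(-10196*1/18526) = 3*(-5098/9263) = -15294/9263 ≈ -1.6511)
√(j + m) = √(212449/9 - 15294/9263) = √(1967777441/83367) = √18227522435983/27789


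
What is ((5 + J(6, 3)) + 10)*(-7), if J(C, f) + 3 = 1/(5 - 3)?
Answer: -175/2 ≈ -87.500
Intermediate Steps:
J(C, f) = -5/2 (J(C, f) = -3 + 1/(5 - 3) = -3 + 1/2 = -3 + ½ = -5/2)
((5 + J(6, 3)) + 10)*(-7) = ((5 - 5/2) + 10)*(-7) = (5/2 + 10)*(-7) = (25/2)*(-7) = -175/2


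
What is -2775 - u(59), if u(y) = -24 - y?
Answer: -2692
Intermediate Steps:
-2775 - u(59) = -2775 - (-24 - 1*59) = -2775 - (-24 - 59) = -2775 - 1*(-83) = -2775 + 83 = -2692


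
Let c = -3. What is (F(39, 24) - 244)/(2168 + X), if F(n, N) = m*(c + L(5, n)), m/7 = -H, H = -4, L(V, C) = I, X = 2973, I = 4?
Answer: -216/5141 ≈ -0.042015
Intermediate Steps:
L(V, C) = 4
m = 28 (m = 7*(-1*(-4)) = 7*4 = 28)
F(n, N) = 28 (F(n, N) = 28*(-3 + 4) = 28*1 = 28)
(F(39, 24) - 244)/(2168 + X) = (28 - 244)/(2168 + 2973) = -216/5141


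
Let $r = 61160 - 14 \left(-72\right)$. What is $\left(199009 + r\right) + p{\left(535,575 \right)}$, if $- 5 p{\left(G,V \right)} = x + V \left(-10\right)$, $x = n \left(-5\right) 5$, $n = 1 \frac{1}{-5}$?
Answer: $262326$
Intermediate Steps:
$n = - \frac{1}{5}$ ($n = 1 \left(- \frac{1}{5}\right) = - \frac{1}{5} \approx -0.2$)
$r = 62168$ ($r = 61160 - -1008 = 61160 + 1008 = 62168$)
$x = 5$ ($x = \left(- \frac{1}{5}\right) \left(-5\right) 5 = 1 \cdot 5 = 5$)
$p{\left(G,V \right)} = -1 + 2 V$ ($p{\left(G,V \right)} = - \frac{5 + V \left(-10\right)}{5} = - \frac{5 - 10 V}{5} = -1 + 2 V$)
$\left(199009 + r\right) + p{\left(535,575 \right)} = \left(199009 + 62168\right) + \left(-1 + 2 \cdot 575\right) = 261177 + \left(-1 + 1150\right) = 261177 + 1149 = 262326$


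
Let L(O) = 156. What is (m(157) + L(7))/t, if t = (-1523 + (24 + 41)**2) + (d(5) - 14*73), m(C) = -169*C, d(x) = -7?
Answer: -26377/1673 ≈ -15.766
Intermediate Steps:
t = 1673 (t = (-1523 + (24 + 41)**2) + (-7 - 14*73) = (-1523 + 65**2) + (-7 - 1022) = (-1523 + 4225) - 1029 = 2702 - 1029 = 1673)
(m(157) + L(7))/t = (-169*157 + 156)/1673 = (-26533 + 156)*(1/1673) = -26377*1/1673 = -26377/1673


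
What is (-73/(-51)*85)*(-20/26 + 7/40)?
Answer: -7519/104 ≈ -72.298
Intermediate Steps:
(-73/(-51)*85)*(-20/26 + 7/40) = (-73*(-1/51)*85)*(-20*1/26 + 7*(1/40)) = ((73/51)*85)*(-10/13 + 7/40) = (365/3)*(-309/520) = -7519/104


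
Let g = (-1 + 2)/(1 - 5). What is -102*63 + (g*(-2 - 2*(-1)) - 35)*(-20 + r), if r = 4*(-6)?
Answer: -4886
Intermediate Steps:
g = -1/4 (g = 1/(-4) = 1*(-1/4) = -1/4 ≈ -0.25000)
r = -24
-102*63 + (g*(-2 - 2*(-1)) - 35)*(-20 + r) = -102*63 + (-(-2 - 2*(-1))/4 - 35)*(-20 - 24) = -6426 + (-(-2 + 2)/4 - 35)*(-44) = -6426 + (-1/4*0 - 35)*(-44) = -6426 + (0 - 35)*(-44) = -6426 - 35*(-44) = -6426 + 1540 = -4886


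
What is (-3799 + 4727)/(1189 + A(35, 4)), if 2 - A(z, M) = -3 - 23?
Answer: 928/1217 ≈ 0.76253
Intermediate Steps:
A(z, M) = 28 (A(z, M) = 2 - (-3 - 23) = 2 - 1*(-26) = 2 + 26 = 28)
(-3799 + 4727)/(1189 + A(35, 4)) = (-3799 + 4727)/(1189 + 28) = 928/1217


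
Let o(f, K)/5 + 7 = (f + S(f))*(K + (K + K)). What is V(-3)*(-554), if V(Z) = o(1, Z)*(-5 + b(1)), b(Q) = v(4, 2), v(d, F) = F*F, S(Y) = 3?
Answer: -119110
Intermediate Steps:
o(f, K) = -35 + 15*K*(3 + f) (o(f, K) = -35 + 5*((f + 3)*(K + (K + K))) = -35 + 5*((3 + f)*(K + 2*K)) = -35 + 5*((3 + f)*(3*K)) = -35 + 5*(3*K*(3 + f)) = -35 + 15*K*(3 + f))
v(d, F) = F²
b(Q) = 4 (b(Q) = 2² = 4)
V(Z) = 35 - 60*Z (V(Z) = (-35 + 45*Z + 15*Z*1)*(-5 + 4) = (-35 + 45*Z + 15*Z)*(-1) = (-35 + 60*Z)*(-1) = 35 - 60*Z)
V(-3)*(-554) = (35 - 60*(-3))*(-554) = (35 + 180)*(-554) = 215*(-554) = -119110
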